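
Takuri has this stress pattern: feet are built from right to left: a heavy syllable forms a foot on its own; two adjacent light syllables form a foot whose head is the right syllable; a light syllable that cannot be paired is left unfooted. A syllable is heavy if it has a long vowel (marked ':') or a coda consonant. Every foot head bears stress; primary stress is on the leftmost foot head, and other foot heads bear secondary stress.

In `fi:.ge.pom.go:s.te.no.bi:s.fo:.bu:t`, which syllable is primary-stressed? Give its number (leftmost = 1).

1

Weights: 1 fi: H, 2 ge L, 3 pom H, 4 go:s H, 5 te L, 6 no L, 7 bi:s H, 8 fo: H, 9 bu:t H.
Parse right to left (heavy = foot alone; LL = one foot; stranded L unfooted): (ˈfi:) ge (ˈpom) (ˈgo:s) (te.ˈno) (ˈbi:s) (ˈfo:) (ˈbu:t).
Foot heads: 1, 3, 4, 6, 7, 8, 9.
Primary stress on the leftmost head = syllable 1.
Primary stress: syllable 1 → ˈfi:.ge.pom.go:s.te.no.bi:s.fo:.bu:t.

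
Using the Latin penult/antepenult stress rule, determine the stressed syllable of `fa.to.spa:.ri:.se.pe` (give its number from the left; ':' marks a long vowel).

Classical Latin: stress the penult if heavy (long vowel or closed), else the antepenult.
Weights: 4 ri: H, 5 se L, 6 pe L.
The penult (syllable 5, se) is light, so stress falls on the antepenult (syllable 4, ri:).
Stress on syllable 4: fa.to.spa:.ˈri:.se.pe.

4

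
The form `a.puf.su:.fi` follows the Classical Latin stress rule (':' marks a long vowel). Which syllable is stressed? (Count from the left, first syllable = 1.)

3

Classical Latin: stress the penult if heavy (long vowel or closed), else the antepenult.
Weights: 2 puf H, 3 su: H, 4 fi L.
The penult (syllable 3, su:) is heavy, so it takes stress.
Stress on syllable 3: a.puf.ˈsu:.fi.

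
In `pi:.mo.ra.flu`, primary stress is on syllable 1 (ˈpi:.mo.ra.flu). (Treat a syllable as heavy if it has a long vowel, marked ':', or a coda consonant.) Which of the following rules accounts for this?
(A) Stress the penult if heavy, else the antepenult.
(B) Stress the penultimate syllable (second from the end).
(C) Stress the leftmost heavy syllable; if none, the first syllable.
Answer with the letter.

C

Rule A → syllable 2 (observed: 1).
Rule B → syllable 3 (observed: 1).
Rule C → syllable 1 ✓.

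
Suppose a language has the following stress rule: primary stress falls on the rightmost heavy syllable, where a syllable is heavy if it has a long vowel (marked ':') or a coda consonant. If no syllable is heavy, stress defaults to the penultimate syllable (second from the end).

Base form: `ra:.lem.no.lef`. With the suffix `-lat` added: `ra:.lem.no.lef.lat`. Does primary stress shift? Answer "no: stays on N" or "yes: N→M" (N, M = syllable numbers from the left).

yes: 4→5

Base `ra:.lem.no.lef` (4 syllables):
  Weights: 1 ra: H, 2 lem H, 3 no L, 4 lef H.
  Heavy syllables in the domain: 1, 2, 4. The rightmost is syllable 4 (lef).
  → primary stress on syllable 4.
Suffixed `ra:.lem.no.lef.lat` (5 syllables):
  Weights: 1 ra: H, 2 lem H, 3 no L, 4 lef H, 5 lat H.
  Heavy syllables in the domain: 1, 2, 4, 5. The rightmost is syllable 5 (lat).
  → primary stress on syllable 5.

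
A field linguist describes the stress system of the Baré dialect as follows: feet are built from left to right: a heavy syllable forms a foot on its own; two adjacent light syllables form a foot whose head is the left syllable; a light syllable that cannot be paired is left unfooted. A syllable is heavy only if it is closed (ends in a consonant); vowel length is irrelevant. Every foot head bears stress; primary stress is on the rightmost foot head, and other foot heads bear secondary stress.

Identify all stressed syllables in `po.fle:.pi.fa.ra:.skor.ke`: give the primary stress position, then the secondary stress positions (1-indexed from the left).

Weights: 1 po L, 2 fle: L, 3 pi L, 4 fa L, 5 ra: L, 6 skor H, 7 ke L.
Parse left to right (heavy = foot alone; LL = one foot; stranded L unfooted): (ˈpo.fle:) (ˈpi.fa) ra: (ˈskor) ke.
Foot heads: 1, 3, 6.
Primary stress on the rightmost head = syllable 6.
Secondary stress on 1, 3: ˌpo.fle:.ˌpi.fa.ra:.ˈskor.ke.

primary 6, secondary 1, 3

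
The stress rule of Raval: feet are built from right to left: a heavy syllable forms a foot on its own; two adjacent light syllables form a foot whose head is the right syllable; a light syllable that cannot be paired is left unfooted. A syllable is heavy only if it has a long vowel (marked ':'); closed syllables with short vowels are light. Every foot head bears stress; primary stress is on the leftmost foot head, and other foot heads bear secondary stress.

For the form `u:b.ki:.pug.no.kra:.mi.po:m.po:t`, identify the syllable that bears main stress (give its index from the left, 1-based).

1

Weights: 1 u:b H, 2 ki: H, 3 pug L, 4 no L, 5 kra: H, 6 mi L, 7 po:m H, 8 po:t H.
Parse right to left (heavy = foot alone; LL = one foot; stranded L unfooted): (ˈu:b) (ˈki:) (pug.ˈno) (ˈkra:) mi (ˈpo:m) (ˈpo:t).
Foot heads: 1, 2, 4, 5, 7, 8.
Primary stress on the leftmost head = syllable 1.
Primary stress: syllable 1 → ˈu:b.ki:.pug.no.kra:.mi.po:m.po:t.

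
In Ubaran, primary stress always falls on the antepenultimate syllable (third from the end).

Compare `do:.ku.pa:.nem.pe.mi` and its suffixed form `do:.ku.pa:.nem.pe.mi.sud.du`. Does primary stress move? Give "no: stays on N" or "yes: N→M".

Base `do:.ku.pa:.nem.pe.mi` (6 syllables):
  The word has 6 syllables; the antepenultimate syllable (third from the end) is syllable 4 (nem).
  → primary stress on syllable 4.
Suffixed `do:.ku.pa:.nem.pe.mi.sud.du` (8 syllables):
  The word has 8 syllables; the antepenultimate syllable (third from the end) is syllable 6 (mi).
  → primary stress on syllable 6.

yes: 4→6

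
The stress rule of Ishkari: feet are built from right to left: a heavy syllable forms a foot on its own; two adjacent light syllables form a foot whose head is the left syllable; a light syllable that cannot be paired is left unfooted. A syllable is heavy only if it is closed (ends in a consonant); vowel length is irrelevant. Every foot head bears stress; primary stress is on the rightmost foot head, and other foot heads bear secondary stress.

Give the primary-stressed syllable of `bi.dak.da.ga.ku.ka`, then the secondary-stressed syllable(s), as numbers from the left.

primary 5, secondary 2, 3

Weights: 1 bi L, 2 dak H, 3 da L, 4 ga L, 5 ku L, 6 ka L.
Parse right to left (heavy = foot alone; LL = one foot; stranded L unfooted): bi (ˈdak) (ˈda.ga) (ˈku.ka).
Foot heads: 2, 3, 5.
Primary stress on the rightmost head = syllable 5.
Secondary stress on 2, 3: bi.ˌdak.ˌda.ga.ˈku.ka.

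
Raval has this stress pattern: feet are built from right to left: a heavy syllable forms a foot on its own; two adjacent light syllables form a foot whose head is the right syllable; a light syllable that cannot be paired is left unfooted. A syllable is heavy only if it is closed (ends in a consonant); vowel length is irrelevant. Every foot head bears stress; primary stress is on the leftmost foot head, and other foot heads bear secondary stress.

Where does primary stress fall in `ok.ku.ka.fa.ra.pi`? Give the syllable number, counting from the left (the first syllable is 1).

Weights: 1 ok H, 2 ku L, 3 ka L, 4 fa L, 5 ra L, 6 pi L.
Parse right to left (heavy = foot alone; LL = one foot; stranded L unfooted): (ˈok) ku (ka.ˈfa) (ra.ˈpi).
Foot heads: 1, 4, 6.
Primary stress on the leftmost head = syllable 1.
Primary stress: syllable 1 → ˈok.ku.ka.fa.ra.pi.

1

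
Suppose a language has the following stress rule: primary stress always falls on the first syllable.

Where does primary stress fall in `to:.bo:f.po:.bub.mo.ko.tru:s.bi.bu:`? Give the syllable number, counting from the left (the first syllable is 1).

The word has 9 syllables; the first syllable is syllable 1 (to:).
Primary stress: syllable 1 → ˈto:.bo:f.po:.bub.mo.ko.tru:s.bi.bu:.

1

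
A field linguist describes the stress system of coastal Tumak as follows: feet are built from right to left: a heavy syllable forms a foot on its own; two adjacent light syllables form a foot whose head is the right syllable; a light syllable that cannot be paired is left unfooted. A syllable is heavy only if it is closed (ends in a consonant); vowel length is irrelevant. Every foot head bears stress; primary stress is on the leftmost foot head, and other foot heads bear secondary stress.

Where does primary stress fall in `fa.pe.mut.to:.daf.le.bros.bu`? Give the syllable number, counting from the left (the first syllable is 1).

Weights: 1 fa L, 2 pe L, 3 mut H, 4 to: L, 5 daf H, 6 le L, 7 bros H, 8 bu L.
Parse right to left (heavy = foot alone; LL = one foot; stranded L unfooted): (fa.ˈpe) (ˈmut) to: (ˈdaf) le (ˈbros) bu.
Foot heads: 2, 3, 5, 7.
Primary stress on the leftmost head = syllable 2.
Primary stress: syllable 2 → fa.ˈpe.mut.to:.daf.le.bros.bu.

2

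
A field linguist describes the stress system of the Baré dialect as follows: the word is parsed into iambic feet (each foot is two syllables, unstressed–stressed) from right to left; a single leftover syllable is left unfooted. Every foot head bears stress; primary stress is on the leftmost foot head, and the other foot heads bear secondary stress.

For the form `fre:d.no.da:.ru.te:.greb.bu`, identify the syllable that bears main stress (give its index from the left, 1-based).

Parse right to left into iambic (σˈσ) feet: fre:d (no.ˈda:) (ru.ˈte:) (greb.ˈbu). Syllable 1 is left unfooted.
Foot heads (stressed positions): 3, 5, 7.
End Rule Leftmost: primary stress on the leftmost head = syllable 3.
Primary stress: syllable 3 → fre:d.no.ˈda:.ru.te:.greb.bu.

3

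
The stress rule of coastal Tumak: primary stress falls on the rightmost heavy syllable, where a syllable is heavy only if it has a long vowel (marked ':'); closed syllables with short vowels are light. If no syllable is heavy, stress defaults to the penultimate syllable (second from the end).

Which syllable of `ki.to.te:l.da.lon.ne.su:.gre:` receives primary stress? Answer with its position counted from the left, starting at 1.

Weights: 1 ki L, 2 to L, 3 te:l H, 4 da L, 5 lon L, 6 ne L, 7 su: H, 8 gre: H.
Heavy syllables in the domain: 3, 7, 8. The rightmost is syllable 8 (gre:).
Primary stress: syllable 8 → ki.to.te:l.da.lon.ne.su:.ˈgre:.

8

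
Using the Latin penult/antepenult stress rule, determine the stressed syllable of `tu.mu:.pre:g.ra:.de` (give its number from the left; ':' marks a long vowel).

4

Classical Latin: stress the penult if heavy (long vowel or closed), else the antepenult.
Weights: 3 pre:g H, 4 ra: H, 5 de L.
The penult (syllable 4, ra:) is heavy, so it takes stress.
Stress on syllable 4: tu.mu:.pre:g.ˈra:.de.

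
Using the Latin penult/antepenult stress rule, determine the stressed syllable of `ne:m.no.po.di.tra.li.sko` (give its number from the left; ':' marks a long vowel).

5

Classical Latin: stress the penult if heavy (long vowel or closed), else the antepenult.
Weights: 5 tra L, 6 li L, 7 sko L.
The penult (syllable 6, li) is light, so stress falls on the antepenult (syllable 5, tra).
Stress on syllable 5: ne:m.no.po.di.ˈtra.li.sko.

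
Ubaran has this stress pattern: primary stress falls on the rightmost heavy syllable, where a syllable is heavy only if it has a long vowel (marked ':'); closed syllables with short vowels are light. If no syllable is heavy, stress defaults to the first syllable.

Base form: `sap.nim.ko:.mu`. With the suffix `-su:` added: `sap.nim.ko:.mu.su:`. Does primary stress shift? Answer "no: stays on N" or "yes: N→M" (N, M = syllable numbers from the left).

Base `sap.nim.ko:.mu` (4 syllables):
  Weights: 1 sap L, 2 nim L, 3 ko: H, 4 mu L.
  Heavy syllables in the domain: 3. The rightmost is syllable 3 (ko:).
  → primary stress on syllable 3.
Suffixed `sap.nim.ko:.mu.su:` (5 syllables):
  Weights: 1 sap L, 2 nim L, 3 ko: H, 4 mu L, 5 su: H.
  Heavy syllables in the domain: 3, 5. The rightmost is syllable 5 (su:).
  → primary stress on syllable 5.

yes: 3→5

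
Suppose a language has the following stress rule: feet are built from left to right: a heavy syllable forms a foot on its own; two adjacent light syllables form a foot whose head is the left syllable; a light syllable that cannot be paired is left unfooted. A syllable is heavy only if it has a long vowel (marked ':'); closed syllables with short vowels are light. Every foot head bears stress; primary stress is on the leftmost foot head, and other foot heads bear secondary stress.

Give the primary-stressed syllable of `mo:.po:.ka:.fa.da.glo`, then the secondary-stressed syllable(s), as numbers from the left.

primary 1, secondary 2, 3, 4

Weights: 1 mo: H, 2 po: H, 3 ka: H, 4 fa L, 5 da L, 6 glo L.
Parse left to right (heavy = foot alone; LL = one foot; stranded L unfooted): (ˈmo:) (ˈpo:) (ˈka:) (ˈfa.da) glo.
Foot heads: 1, 2, 3, 4.
Primary stress on the leftmost head = syllable 1.
Secondary stress on 2, 3, 4: ˈmo:.ˌpo:.ˌka:.ˌfa.da.glo.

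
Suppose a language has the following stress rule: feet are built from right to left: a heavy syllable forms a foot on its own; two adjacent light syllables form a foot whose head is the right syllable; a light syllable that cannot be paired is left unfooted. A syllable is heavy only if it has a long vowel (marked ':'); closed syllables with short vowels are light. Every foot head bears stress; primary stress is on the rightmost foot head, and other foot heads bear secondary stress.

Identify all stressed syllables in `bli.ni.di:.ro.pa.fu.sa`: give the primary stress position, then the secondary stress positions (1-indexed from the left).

primary 7, secondary 2, 3, 5

Weights: 1 bli L, 2 ni L, 3 di: H, 4 ro L, 5 pa L, 6 fu L, 7 sa L.
Parse right to left (heavy = foot alone; LL = one foot; stranded L unfooted): (bli.ˈni) (ˈdi:) (ro.ˈpa) (fu.ˈsa).
Foot heads: 2, 3, 5, 7.
Primary stress on the rightmost head = syllable 7.
Secondary stress on 2, 3, 5: bli.ˌni.ˌdi:.ro.ˌpa.fu.ˈsa.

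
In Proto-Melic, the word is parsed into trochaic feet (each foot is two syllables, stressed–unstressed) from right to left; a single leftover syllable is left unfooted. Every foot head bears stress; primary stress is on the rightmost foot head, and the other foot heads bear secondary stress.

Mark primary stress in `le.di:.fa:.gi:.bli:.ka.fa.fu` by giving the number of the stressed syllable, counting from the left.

Parse right to left into trochaic (ˈσσ) feet: (ˈle.di:) (ˈfa:.gi:) (ˈbli:.ka) (ˈfa.fu).
Foot heads (stressed positions): 1, 3, 5, 7.
End Rule Rightmost: primary stress on the rightmost head = syllable 7.
Primary stress: syllable 7 → le.di:.fa:.gi:.bli:.ka.ˈfa.fu.

7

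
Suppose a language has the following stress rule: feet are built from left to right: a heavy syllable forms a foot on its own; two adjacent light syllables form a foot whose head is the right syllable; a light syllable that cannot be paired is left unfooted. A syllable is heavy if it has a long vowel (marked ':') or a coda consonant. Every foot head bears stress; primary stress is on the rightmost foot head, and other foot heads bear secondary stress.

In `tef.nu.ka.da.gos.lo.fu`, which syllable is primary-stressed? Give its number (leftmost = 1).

7

Weights: 1 tef H, 2 nu L, 3 ka L, 4 da L, 5 gos H, 6 lo L, 7 fu L.
Parse left to right (heavy = foot alone; LL = one foot; stranded L unfooted): (ˈtef) (nu.ˈka) da (ˈgos) (lo.ˈfu).
Foot heads: 1, 3, 5, 7.
Primary stress on the rightmost head = syllable 7.
Primary stress: syllable 7 → tef.nu.ka.da.gos.lo.ˈfu.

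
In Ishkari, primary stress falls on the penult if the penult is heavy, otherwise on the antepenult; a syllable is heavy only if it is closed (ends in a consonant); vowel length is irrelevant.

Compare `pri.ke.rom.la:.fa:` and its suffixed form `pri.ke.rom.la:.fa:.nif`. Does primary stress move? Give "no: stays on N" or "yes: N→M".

yes: 3→4

Base `pri.ke.rom.la:.fa:` (5 syllables):
  Weights: 3 rom H, 4 la: L, 5 fa: L.
  The penult (syllable 4, la:) is light, so stress falls on the antepenult (syllable 3, rom).
  → primary stress on syllable 3.
Suffixed `pri.ke.rom.la:.fa:.nif` (6 syllables):
  Weights: 4 la: L, 5 fa: L, 6 nif H.
  The penult (syllable 5, fa:) is light, so stress falls on the antepenult (syllable 4, la:).
  → primary stress on syllable 4.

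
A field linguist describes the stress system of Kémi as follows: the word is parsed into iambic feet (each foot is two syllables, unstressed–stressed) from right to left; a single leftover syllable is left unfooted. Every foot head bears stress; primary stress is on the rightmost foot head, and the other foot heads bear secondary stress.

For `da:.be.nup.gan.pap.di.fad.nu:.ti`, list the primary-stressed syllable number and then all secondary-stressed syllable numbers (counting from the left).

Parse right to left into iambic (σˈσ) feet: da: (be.ˈnup) (gan.ˈpap) (di.ˈfad) (nu:.ˈti). Syllable 1 is left unfooted.
Foot heads (stressed positions): 3, 5, 7, 9.
End Rule Rightmost: primary stress on the rightmost head = syllable 9.
Secondary stress on 3, 5, 7: da:.be.ˌnup.gan.ˌpap.di.ˌfad.nu:.ˈti.

primary 9, secondary 3, 5, 7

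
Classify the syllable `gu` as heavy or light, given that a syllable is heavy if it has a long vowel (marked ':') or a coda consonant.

`gu`: short vowel, open (no coda). Short vowel, open → light.

light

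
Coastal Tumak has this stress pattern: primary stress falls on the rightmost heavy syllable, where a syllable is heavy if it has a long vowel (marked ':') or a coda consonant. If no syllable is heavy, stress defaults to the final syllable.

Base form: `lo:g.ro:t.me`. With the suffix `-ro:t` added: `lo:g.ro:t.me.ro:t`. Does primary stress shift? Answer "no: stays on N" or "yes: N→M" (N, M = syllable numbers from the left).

yes: 2→4

Base `lo:g.ro:t.me` (3 syllables):
  Weights: 1 lo:g H, 2 ro:t H, 3 me L.
  Heavy syllables in the domain: 1, 2. The rightmost is syllable 2 (ro:t).
  → primary stress on syllable 2.
Suffixed `lo:g.ro:t.me.ro:t` (4 syllables):
  Weights: 1 lo:g H, 2 ro:t H, 3 me L, 4 ro:t H.
  Heavy syllables in the domain: 1, 2, 4. The rightmost is syllable 4 (ro:t).
  → primary stress on syllable 4.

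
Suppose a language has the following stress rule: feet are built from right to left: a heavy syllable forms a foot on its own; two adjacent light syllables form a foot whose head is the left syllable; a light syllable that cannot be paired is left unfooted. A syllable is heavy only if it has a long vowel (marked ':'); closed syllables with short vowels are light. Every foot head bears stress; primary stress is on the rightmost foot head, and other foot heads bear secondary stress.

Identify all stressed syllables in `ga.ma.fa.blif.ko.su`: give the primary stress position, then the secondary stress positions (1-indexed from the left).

primary 5, secondary 1, 3

Weights: 1 ga L, 2 ma L, 3 fa L, 4 blif L, 5 ko L, 6 su L.
Parse right to left (heavy = foot alone; LL = one foot; stranded L unfooted): (ˈga.ma) (ˈfa.blif) (ˈko.su).
Foot heads: 1, 3, 5.
Primary stress on the rightmost head = syllable 5.
Secondary stress on 1, 3: ˌga.ma.ˌfa.blif.ˈko.su.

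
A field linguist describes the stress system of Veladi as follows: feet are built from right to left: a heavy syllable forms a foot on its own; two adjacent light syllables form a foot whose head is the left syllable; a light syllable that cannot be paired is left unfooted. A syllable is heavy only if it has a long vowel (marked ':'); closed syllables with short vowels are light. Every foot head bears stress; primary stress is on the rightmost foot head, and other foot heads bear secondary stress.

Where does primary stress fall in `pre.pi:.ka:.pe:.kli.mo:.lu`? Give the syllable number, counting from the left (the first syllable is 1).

6

Weights: 1 pre L, 2 pi: H, 3 ka: H, 4 pe: H, 5 kli L, 6 mo: H, 7 lu L.
Parse right to left (heavy = foot alone; LL = one foot; stranded L unfooted): pre (ˈpi:) (ˈka:) (ˈpe:) kli (ˈmo:) lu.
Foot heads: 2, 3, 4, 6.
Primary stress on the rightmost head = syllable 6.
Primary stress: syllable 6 → pre.pi:.ka:.pe:.kli.ˈmo:.lu.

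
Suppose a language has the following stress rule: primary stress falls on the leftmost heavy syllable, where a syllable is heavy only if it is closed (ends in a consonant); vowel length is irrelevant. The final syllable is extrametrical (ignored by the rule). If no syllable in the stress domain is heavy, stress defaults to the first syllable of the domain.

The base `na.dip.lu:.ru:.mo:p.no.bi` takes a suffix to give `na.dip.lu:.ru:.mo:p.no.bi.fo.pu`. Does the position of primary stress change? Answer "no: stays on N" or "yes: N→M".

no: stays on 2

Base `na.dip.lu:.ru:.mo:p.no.bi` (7 syllables):
  The final syllable (7, bi) is extrametrical; the stress domain is syllables 1–6.
  Weights: 1 na L, 2 dip H, 3 lu: L, 4 ru: L, 5 mo:p H, 6 no L.
  Heavy syllables in the domain: 2, 5. The leftmost is syllable 2 (dip).
  → primary stress on syllable 2.
Suffixed `na.dip.lu:.ru:.mo:p.no.bi.fo.pu` (9 syllables):
  The final syllable (9, pu) is extrametrical; the stress domain is syllables 1–8.
  Weights: 1 na L, 2 dip H, 3 lu: L, 4 ru: L, 5 mo:p H, 6 no L, 7 bi L, 8 fo L.
  Heavy syllables in the domain: 2, 5. The leftmost is syllable 2 (dip).
  → primary stress on syllable 2.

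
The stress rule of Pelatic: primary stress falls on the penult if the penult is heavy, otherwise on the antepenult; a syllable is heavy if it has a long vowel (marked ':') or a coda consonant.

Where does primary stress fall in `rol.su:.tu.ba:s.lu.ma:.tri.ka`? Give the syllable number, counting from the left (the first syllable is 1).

6

Weights: 6 ma: H, 7 tri L, 8 ka L.
The penult (syllable 7, tri) is light, so stress falls on the antepenult (syllable 6, ma:).
Primary stress: syllable 6 → rol.su:.tu.ba:s.lu.ˈma:.tri.ka.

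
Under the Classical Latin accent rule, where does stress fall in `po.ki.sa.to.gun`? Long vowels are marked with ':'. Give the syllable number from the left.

3

Classical Latin: stress the penult if heavy (long vowel or closed), else the antepenult.
Weights: 3 sa L, 4 to L, 5 gun H.
The penult (syllable 4, to) is light, so stress falls on the antepenult (syllable 3, sa).
Stress on syllable 3: po.ki.ˈsa.to.gun.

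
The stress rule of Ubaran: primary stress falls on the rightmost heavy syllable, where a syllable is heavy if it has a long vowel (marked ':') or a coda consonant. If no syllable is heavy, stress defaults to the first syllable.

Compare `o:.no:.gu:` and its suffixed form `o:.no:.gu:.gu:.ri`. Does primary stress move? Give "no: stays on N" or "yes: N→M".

Base `o:.no:.gu:` (3 syllables):
  Weights: 1 o: H, 2 no: H, 3 gu: H.
  Heavy syllables in the domain: 1, 2, 3. The rightmost is syllable 3 (gu:).
  → primary stress on syllable 3.
Suffixed `o:.no:.gu:.gu:.ri` (5 syllables):
  Weights: 1 o: H, 2 no: H, 3 gu: H, 4 gu: H, 5 ri L.
  Heavy syllables in the domain: 1, 2, 3, 4. The rightmost is syllable 4 (gu:).
  → primary stress on syllable 4.

yes: 3→4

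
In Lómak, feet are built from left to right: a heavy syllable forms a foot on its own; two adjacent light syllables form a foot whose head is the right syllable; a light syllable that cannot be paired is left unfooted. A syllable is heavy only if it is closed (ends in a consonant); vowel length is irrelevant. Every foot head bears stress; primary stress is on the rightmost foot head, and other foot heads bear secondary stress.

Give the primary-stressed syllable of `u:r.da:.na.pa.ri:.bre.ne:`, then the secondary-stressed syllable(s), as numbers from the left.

primary 7, secondary 1, 3, 5

Weights: 1 u:r H, 2 da: L, 3 na L, 4 pa L, 5 ri: L, 6 bre L, 7 ne: L.
Parse left to right (heavy = foot alone; LL = one foot; stranded L unfooted): (ˈu:r) (da:.ˈna) (pa.ˈri:) (bre.ˈne:).
Foot heads: 1, 3, 5, 7.
Primary stress on the rightmost head = syllable 7.
Secondary stress on 1, 3, 5: ˌu:r.da:.ˌna.pa.ˌri:.bre.ˈne:.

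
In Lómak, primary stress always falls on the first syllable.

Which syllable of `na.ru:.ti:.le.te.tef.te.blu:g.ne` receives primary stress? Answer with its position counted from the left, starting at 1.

The word has 9 syllables; the first syllable is syllable 1 (na).
Primary stress: syllable 1 → ˈna.ru:.ti:.le.te.tef.te.blu:g.ne.

1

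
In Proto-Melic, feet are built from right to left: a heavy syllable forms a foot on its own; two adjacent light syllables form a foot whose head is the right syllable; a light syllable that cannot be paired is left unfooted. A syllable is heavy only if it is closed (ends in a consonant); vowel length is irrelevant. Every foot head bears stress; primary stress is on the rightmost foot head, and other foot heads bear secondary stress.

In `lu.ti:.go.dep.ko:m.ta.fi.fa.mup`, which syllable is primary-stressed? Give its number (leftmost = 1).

9

Weights: 1 lu L, 2 ti: L, 3 go L, 4 dep H, 5 ko:m H, 6 ta L, 7 fi L, 8 fa L, 9 mup H.
Parse right to left (heavy = foot alone; LL = one foot; stranded L unfooted): lu (ti:.ˈgo) (ˈdep) (ˈko:m) ta (fi.ˈfa) (ˈmup).
Foot heads: 3, 4, 5, 8, 9.
Primary stress on the rightmost head = syllable 9.
Primary stress: syllable 9 → lu.ti:.go.dep.ko:m.ta.fi.fa.ˈmup.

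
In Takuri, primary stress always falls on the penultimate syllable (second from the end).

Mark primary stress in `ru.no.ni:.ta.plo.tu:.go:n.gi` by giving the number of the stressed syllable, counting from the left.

The word has 8 syllables; the penultimate syllable (second from the end) is syllable 7 (go:n).
Primary stress: syllable 7 → ru.no.ni:.ta.plo.tu:.ˈgo:n.gi.

7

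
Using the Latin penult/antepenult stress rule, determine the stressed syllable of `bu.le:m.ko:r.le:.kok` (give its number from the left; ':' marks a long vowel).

4

Classical Latin: stress the penult if heavy (long vowel or closed), else the antepenult.
Weights: 3 ko:r H, 4 le: H, 5 kok H.
The penult (syllable 4, le:) is heavy, so it takes stress.
Stress on syllable 4: bu.le:m.ko:r.ˈle:.kok.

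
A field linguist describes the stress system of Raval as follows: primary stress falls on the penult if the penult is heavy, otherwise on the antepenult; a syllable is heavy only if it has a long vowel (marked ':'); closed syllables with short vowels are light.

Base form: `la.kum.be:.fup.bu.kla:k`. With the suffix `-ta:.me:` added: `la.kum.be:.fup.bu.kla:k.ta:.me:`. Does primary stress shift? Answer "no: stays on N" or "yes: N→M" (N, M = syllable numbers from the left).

Base `la.kum.be:.fup.bu.kla:k` (6 syllables):
  Weights: 4 fup L, 5 bu L, 6 kla:k H.
  The penult (syllable 5, bu) is light, so stress falls on the antepenult (syllable 4, fup).
  → primary stress on syllable 4.
Suffixed `la.kum.be:.fup.bu.kla:k.ta:.me:` (8 syllables):
  Weights: 6 kla:k H, 7 ta: H, 8 me: H.
  The penult (syllable 7, ta:) is heavy, so it takes stress.
  → primary stress on syllable 7.

yes: 4→7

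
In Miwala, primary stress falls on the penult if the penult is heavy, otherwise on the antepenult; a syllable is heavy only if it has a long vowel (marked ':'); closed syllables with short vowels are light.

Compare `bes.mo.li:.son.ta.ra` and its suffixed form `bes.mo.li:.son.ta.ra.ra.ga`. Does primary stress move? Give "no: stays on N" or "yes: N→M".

yes: 4→6

Base `bes.mo.li:.son.ta.ra` (6 syllables):
  Weights: 4 son L, 5 ta L, 6 ra L.
  The penult (syllable 5, ta) is light, so stress falls on the antepenult (syllable 4, son).
  → primary stress on syllable 4.
Suffixed `bes.mo.li:.son.ta.ra.ra.ga` (8 syllables):
  Weights: 6 ra L, 7 ra L, 8 ga L.
  The penult (syllable 7, ra) is light, so stress falls on the antepenult (syllable 6, ra).
  → primary stress on syllable 6.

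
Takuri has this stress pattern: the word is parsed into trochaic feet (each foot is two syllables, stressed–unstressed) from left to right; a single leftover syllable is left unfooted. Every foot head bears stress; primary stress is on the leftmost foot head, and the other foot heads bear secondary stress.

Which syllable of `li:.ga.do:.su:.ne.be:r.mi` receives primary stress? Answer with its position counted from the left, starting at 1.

1

Parse left to right into trochaic (ˈσσ) feet: (ˈli:.ga) (ˈdo:.su:) (ˈne.be:r) mi. Syllable 7 is left unfooted.
Foot heads (stressed positions): 1, 3, 5.
End Rule Leftmost: primary stress on the leftmost head = syllable 1.
Primary stress: syllable 1 → ˈli:.ga.do:.su:.ne.be:r.mi.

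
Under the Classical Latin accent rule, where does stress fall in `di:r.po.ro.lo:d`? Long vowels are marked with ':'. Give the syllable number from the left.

Classical Latin: stress the penult if heavy (long vowel or closed), else the antepenult.
Weights: 2 po L, 3 ro L, 4 lo:d H.
The penult (syllable 3, ro) is light, so stress falls on the antepenult (syllable 2, po).
Stress on syllable 2: di:r.ˈpo.ro.lo:d.

2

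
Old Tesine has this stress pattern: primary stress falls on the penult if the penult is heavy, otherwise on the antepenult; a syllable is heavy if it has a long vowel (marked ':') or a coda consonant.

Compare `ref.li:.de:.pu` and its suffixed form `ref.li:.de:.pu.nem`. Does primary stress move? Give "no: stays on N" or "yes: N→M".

no: stays on 3

Base `ref.li:.de:.pu` (4 syllables):
  Weights: 2 li: H, 3 de: H, 4 pu L.
  The penult (syllable 3, de:) is heavy, so it takes stress.
  → primary stress on syllable 3.
Suffixed `ref.li:.de:.pu.nem` (5 syllables):
  Weights: 3 de: H, 4 pu L, 5 nem H.
  The penult (syllable 4, pu) is light, so stress falls on the antepenult (syllable 3, de:).
  → primary stress on syllable 3.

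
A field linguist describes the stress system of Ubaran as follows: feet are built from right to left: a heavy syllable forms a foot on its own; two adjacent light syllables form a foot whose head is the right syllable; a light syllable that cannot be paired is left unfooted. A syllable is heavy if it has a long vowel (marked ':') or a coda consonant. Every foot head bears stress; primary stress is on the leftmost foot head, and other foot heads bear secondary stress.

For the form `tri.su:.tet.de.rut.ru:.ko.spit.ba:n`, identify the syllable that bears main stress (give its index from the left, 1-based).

Weights: 1 tri L, 2 su: H, 3 tet H, 4 de L, 5 rut H, 6 ru: H, 7 ko L, 8 spit H, 9 ba:n H.
Parse right to left (heavy = foot alone; LL = one foot; stranded L unfooted): tri (ˈsu:) (ˈtet) de (ˈrut) (ˈru:) ko (ˈspit) (ˈba:n).
Foot heads: 2, 3, 5, 6, 8, 9.
Primary stress on the leftmost head = syllable 2.
Primary stress: syllable 2 → tri.ˈsu:.tet.de.rut.ru:.ko.spit.ba:n.

2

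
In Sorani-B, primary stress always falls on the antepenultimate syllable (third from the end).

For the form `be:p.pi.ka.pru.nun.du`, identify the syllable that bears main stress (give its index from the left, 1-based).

4

The word has 6 syllables; the antepenultimate syllable (third from the end) is syllable 4 (pru).
Primary stress: syllable 4 → be:p.pi.ka.ˈpru.nun.du.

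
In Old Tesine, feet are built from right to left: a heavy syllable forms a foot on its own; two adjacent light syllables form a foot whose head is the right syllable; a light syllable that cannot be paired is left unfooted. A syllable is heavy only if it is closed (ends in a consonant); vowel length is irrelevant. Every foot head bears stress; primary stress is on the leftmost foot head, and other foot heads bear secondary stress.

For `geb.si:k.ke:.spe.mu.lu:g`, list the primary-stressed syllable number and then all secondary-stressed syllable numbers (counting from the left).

Weights: 1 geb H, 2 si:k H, 3 ke: L, 4 spe L, 5 mu L, 6 lu:g H.
Parse right to left (heavy = foot alone; LL = one foot; stranded L unfooted): (ˈgeb) (ˈsi:k) ke: (spe.ˈmu) (ˈlu:g).
Foot heads: 1, 2, 5, 6.
Primary stress on the leftmost head = syllable 1.
Secondary stress on 2, 5, 6: ˈgeb.ˌsi:k.ke:.spe.ˌmu.ˌlu:g.

primary 1, secondary 2, 5, 6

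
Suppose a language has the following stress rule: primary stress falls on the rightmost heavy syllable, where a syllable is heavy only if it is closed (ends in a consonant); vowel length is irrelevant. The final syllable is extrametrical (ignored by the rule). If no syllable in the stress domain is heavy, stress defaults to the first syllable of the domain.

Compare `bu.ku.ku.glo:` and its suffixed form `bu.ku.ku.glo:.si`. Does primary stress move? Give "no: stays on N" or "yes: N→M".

Base `bu.ku.ku.glo:` (4 syllables):
  The final syllable (4, glo:) is extrametrical; the stress domain is syllables 1–3.
  Weights: 1 bu L, 2 ku L, 3 ku L.
  No heavy syllable in the domain; default to the first syllable of the domain = syllable 1.
  → primary stress on syllable 1.
Suffixed `bu.ku.ku.glo:.si` (5 syllables):
  The final syllable (5, si) is extrametrical; the stress domain is syllables 1–4.
  Weights: 1 bu L, 2 ku L, 3 ku L, 4 glo: L.
  No heavy syllable in the domain; default to the first syllable of the domain = syllable 1.
  → primary stress on syllable 1.

no: stays on 1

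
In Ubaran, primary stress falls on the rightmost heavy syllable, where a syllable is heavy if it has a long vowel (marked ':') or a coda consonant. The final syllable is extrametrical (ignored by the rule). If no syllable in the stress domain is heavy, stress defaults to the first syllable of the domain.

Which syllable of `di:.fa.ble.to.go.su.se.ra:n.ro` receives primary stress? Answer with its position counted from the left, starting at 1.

8

The final syllable (9, ro) is extrametrical; the stress domain is syllables 1–8.
Weights: 1 di: H, 2 fa L, 3 ble L, 4 to L, 5 go L, 6 su L, 7 se L, 8 ra:n H.
Heavy syllables in the domain: 1, 8. The rightmost is syllable 8 (ra:n).
Primary stress: syllable 8 → di:.fa.ble.to.go.su.se.ˈra:n.ro.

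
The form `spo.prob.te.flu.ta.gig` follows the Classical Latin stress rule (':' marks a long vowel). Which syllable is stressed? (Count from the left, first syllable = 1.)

4

Classical Latin: stress the penult if heavy (long vowel or closed), else the antepenult.
Weights: 4 flu L, 5 ta L, 6 gig H.
The penult (syllable 5, ta) is light, so stress falls on the antepenult (syllable 4, flu).
Stress on syllable 4: spo.prob.te.ˈflu.ta.gig.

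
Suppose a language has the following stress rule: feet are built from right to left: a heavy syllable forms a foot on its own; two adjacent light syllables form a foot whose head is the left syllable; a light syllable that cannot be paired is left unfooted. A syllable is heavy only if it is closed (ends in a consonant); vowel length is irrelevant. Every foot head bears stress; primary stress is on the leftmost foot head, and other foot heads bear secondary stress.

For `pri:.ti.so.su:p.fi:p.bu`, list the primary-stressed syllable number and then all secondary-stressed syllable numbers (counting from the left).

primary 2, secondary 4, 5

Weights: 1 pri: L, 2 ti L, 3 so L, 4 su:p H, 5 fi:p H, 6 bu L.
Parse right to left (heavy = foot alone; LL = one foot; stranded L unfooted): pri: (ˈti.so) (ˈsu:p) (ˈfi:p) bu.
Foot heads: 2, 4, 5.
Primary stress on the leftmost head = syllable 2.
Secondary stress on 4, 5: pri:.ˈti.so.ˌsu:p.ˌfi:p.bu.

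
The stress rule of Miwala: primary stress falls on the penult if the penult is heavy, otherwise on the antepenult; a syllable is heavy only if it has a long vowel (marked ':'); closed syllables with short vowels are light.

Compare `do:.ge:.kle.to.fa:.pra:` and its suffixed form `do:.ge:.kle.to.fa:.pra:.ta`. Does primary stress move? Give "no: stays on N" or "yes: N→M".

Base `do:.ge:.kle.to.fa:.pra:` (6 syllables):
  Weights: 4 to L, 5 fa: H, 6 pra: H.
  The penult (syllable 5, fa:) is heavy, so it takes stress.
  → primary stress on syllable 5.
Suffixed `do:.ge:.kle.to.fa:.pra:.ta` (7 syllables):
  Weights: 5 fa: H, 6 pra: H, 7 ta L.
  The penult (syllable 6, pra:) is heavy, so it takes stress.
  → primary stress on syllable 6.

yes: 5→6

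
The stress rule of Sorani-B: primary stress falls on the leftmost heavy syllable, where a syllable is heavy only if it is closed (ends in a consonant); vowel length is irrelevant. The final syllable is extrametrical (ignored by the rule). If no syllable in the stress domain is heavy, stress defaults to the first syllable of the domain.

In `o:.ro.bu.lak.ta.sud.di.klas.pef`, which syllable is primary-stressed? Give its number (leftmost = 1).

The final syllable (9, pef) is extrametrical; the stress domain is syllables 1–8.
Weights: 1 o: L, 2 ro L, 3 bu L, 4 lak H, 5 ta L, 6 sud H, 7 di L, 8 klas H.
Heavy syllables in the domain: 4, 6, 8. The leftmost is syllable 4 (lak).
Primary stress: syllable 4 → o:.ro.bu.ˈlak.ta.sud.di.klas.pef.

4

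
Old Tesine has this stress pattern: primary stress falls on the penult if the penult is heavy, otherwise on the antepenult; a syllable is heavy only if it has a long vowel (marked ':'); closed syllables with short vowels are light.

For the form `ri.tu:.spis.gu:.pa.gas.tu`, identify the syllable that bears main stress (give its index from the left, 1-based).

Weights: 5 pa L, 6 gas L, 7 tu L.
The penult (syllable 6, gas) is light, so stress falls on the antepenult (syllable 5, pa).
Primary stress: syllable 5 → ri.tu:.spis.gu:.ˈpa.gas.tu.

5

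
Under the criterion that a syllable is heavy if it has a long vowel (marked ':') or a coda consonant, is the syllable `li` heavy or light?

`li`: short vowel, open (no coda). Short vowel, open → light.

light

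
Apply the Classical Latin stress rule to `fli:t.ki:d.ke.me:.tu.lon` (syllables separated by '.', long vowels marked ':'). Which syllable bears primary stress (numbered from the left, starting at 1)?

4

Classical Latin: stress the penult if heavy (long vowel or closed), else the antepenult.
Weights: 4 me: H, 5 tu L, 6 lon H.
The penult (syllable 5, tu) is light, so stress falls on the antepenult (syllable 4, me:).
Stress on syllable 4: fli:t.ki:d.ke.ˈme:.tu.lon.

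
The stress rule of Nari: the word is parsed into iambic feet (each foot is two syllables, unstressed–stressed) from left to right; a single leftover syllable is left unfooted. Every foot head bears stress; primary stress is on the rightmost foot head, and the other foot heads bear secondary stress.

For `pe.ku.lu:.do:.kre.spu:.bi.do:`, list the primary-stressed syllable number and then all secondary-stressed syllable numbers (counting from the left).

Parse left to right into iambic (σˈσ) feet: (pe.ˈku) (lu:.ˈdo:) (kre.ˈspu:) (bi.ˈdo:).
Foot heads (stressed positions): 2, 4, 6, 8.
End Rule Rightmost: primary stress on the rightmost head = syllable 8.
Secondary stress on 2, 4, 6: pe.ˌku.lu:.ˌdo:.kre.ˌspu:.bi.ˈdo:.

primary 8, secondary 2, 4, 6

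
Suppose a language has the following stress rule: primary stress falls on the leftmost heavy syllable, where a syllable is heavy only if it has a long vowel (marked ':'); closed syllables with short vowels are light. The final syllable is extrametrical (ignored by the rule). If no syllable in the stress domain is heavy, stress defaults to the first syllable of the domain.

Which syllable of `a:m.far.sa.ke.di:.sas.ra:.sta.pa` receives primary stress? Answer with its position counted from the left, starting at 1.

The final syllable (9, pa) is extrametrical; the stress domain is syllables 1–8.
Weights: 1 a:m H, 2 far L, 3 sa L, 4 ke L, 5 di: H, 6 sas L, 7 ra: H, 8 sta L.
Heavy syllables in the domain: 1, 5, 7. The leftmost is syllable 1 (a:m).
Primary stress: syllable 1 → ˈa:m.far.sa.ke.di:.sas.ra:.sta.pa.

1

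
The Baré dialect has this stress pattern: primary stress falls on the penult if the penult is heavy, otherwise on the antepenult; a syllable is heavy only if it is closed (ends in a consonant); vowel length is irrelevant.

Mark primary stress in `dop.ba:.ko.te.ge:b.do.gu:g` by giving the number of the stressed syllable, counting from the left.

5

Weights: 5 ge:b H, 6 do L, 7 gu:g H.
The penult (syllable 6, do) is light, so stress falls on the antepenult (syllable 5, ge:b).
Primary stress: syllable 5 → dop.ba:.ko.te.ˈge:b.do.gu:g.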